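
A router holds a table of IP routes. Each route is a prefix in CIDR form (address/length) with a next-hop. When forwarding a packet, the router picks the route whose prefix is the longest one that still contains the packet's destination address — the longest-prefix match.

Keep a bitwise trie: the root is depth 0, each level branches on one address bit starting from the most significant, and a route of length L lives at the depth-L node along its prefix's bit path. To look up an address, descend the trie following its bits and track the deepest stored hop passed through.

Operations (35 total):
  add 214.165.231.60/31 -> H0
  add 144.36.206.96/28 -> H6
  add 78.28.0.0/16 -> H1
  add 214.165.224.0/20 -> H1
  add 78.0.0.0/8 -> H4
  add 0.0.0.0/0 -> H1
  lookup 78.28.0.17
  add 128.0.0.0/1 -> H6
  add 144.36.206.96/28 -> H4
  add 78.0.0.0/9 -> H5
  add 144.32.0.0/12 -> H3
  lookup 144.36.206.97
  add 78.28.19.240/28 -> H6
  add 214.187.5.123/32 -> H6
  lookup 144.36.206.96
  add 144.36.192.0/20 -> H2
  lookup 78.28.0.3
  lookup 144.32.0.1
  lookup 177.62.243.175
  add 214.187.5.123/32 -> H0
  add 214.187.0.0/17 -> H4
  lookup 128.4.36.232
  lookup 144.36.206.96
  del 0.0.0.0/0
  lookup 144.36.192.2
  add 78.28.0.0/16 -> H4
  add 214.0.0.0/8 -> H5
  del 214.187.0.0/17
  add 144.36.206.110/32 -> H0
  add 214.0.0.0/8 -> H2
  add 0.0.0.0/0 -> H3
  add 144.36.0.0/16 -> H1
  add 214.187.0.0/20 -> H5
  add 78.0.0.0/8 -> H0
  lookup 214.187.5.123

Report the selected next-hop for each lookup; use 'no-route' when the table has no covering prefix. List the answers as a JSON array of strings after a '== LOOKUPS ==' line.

Apply in order:
  + 214.165.231.60/31 (H0) depth=31
  + 144.36.206.96/28 (H6) depth=28
  + 78.28.0.0/16 (H1) depth=16
  + 214.165.224.0/20 (H1) depth=20
  + 78.0.0.0/8 (H4) depth=8
  + 0.0.0.0/0 (H1) depth=0
  lookup 78.28.0.17: bits 0100111000011100 walk d0:H1→d1:-→d2:-→d3:-→d4:-→d5:-→d6:-→d7:-→d8:H4→d9:-→d10:-→d11:-→d12:-→d13:-→d14:-→d15:-→d16:H1 -> H1
  + 128.0.0.0/1 (H6) depth=1
  + 144.36.206.96/28 (H4) depth=28
  + 78.0.0.0/9 (H5) depth=9
  + 144.32.0.0/12 (H3) depth=12
  lookup 144.36.206.97: bits 1001000000100100110011100110 walk d0:H1→d1:H6→d2:-→d3:-→d4:-→d5:-→d6:-→d7:-→d8:-→d9:-→d10:-→d11:-→d12:H3→d13:-→d14:-→d15:-→d16:-→d17:-→d18:-→d19:-→d20:-→d21:-→d22:-→d23:-→d24:-→d25:-→d26:-→d27:-→d28:H4 -> H4
  + 78.28.19.240/28 (H6) depth=28
  + 214.187.5.123/32 (H6) depth=32
  lookup 144.36.206.96: bits 1001000000100100110011100110 walk d0:H1→d1:H6→d2:-→d3:-→d4:-→d5:-→d6:-→d7:-→d8:-→d9:-→d10:-→d11:-→d12:H3→d13:-→d14:-→d15:-→d16:-→d17:-→d18:-→d19:-→d20:-→d21:-→d22:-→d23:-→d24:-→d25:-→d26:-→d27:-→d28:H4 -> H4
  + 144.36.192.0/20 (H2) depth=20
  lookup 78.28.0.3: bits 0100111000011100000 walk d0:H1→d1:-→d2:-→d3:-→d4:-→d5:-→d6:-→d7:-→d8:H4→d9:H5→d10:-→d11:-→d12:-→d13:-→d14:-→d15:-→d16:H1→d17:-→d18:-→d19:- -> H1
  lookup 144.32.0.1: bits 1001000000100 walk d0:H1→d1:H6→d2:-→d3:-→d4:-→d5:-→d6:-→d7:-→d8:-→d9:-→d10:-→d11:-→d12:H3→d13:- -> H3
  lookup 177.62.243.175: bits 10 walk d0:H1→d1:H6→d2:- -> H6
  + 214.187.5.123/32 (H0) depth=32
  + 214.187.0.0/17 (H4) depth=17
  lookup 128.4.36.232: bits 100 walk d0:H1→d1:H6→d2:-→d3:- -> H6
  lookup 144.36.206.96: bits 1001000000100100110011100110 walk d0:H1→d1:H6→d2:-→d3:-→d4:-→d5:-→d6:-→d7:-→d8:-→d9:-→d10:-→d11:-→d12:H3→d13:-→d14:-→d15:-→d16:-→d17:-→d18:-→d19:-→d20:H2→d21:-→d22:-→d23:-→d24:-→d25:-→d26:-→d27:-→d28:H4 -> H4
  - 0.0.0.0/0 clear@0
  lookup 144.36.192.2: bits 10010000001001001100 walk d0:-→d1:H6→d2:-→d3:-→d4:-→d5:-→d6:-→d7:-→d8:-→d9:-→d10:-→d11:-→d12:H3→d13:-→d14:-→d15:-→d16:-→d17:-→d18:-→d19:-→d20:H2 -> H2
  + 78.28.0.0/16 (H4) depth=16
  + 214.0.0.0/8 (H5) depth=8
  - 214.187.0.0/17 clear@17
  + 144.36.206.110/32 (H0) depth=32
  + 214.0.0.0/8 (H2) depth=8
  + 0.0.0.0/0 (H3) depth=0
  + 144.36.0.0/16 (H1) depth=16
  + 214.187.0.0/20 (H5) depth=20
  + 78.0.0.0/8 (H0) depth=8
  lookup 214.187.5.123: bits 11010110101110110000010101111011 walk d0:H3→d1:H6→d2:-→d3:-→d4:-→d5:-→d6:-→d7:-→d8:H2→d9:-→d10:-→d11:-→d12:-→d13:-→d14:-→d15:-→d16:-→d17:-→d18:-→d19:-→d20:H5→d21:-→d22:-→d23:-→d24:-→d25:-→d26:-→d27:-→d28:-→d29:-→d30:-→d31:-→d32:H0 -> H0

== LOOKUPS ==
["H1","H4","H4","H1","H3","H6","H6","H4","H2","H0"]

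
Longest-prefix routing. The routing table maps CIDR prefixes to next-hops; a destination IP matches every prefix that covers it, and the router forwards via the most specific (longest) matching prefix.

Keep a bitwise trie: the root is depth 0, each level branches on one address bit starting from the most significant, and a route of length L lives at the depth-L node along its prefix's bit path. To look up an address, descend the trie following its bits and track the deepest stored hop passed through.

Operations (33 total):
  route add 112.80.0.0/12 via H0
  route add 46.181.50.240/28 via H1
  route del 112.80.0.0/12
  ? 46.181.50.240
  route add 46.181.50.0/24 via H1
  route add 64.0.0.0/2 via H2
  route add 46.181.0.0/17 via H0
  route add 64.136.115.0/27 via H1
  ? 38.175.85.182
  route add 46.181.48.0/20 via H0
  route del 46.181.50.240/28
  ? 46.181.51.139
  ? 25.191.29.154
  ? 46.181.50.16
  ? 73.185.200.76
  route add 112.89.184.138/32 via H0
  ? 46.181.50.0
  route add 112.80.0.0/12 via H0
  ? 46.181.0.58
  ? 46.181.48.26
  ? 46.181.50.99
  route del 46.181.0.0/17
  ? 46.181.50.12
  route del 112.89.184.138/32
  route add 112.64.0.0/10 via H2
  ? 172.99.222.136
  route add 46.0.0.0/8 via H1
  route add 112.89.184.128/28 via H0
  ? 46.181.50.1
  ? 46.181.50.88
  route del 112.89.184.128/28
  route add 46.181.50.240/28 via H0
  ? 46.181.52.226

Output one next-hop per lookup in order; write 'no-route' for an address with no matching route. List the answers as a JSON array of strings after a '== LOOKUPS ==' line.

Process each operation:
  + 112.80.0.0/12 (H0) depth=12
  + 46.181.50.240/28 (H1) depth=28
  - 112.80.0.0/12 clear@12
  lookup 46.181.50.240: bits 0010111010110101001100101111 walk d0:-→d1:-→d2:-→d3:-→d4:-→d5:-→d6:-→d7:-→d8:-→d9:-→d10:-→d11:-→d12:-→d13:-→d14:-→d15:-→d16:-→d17:-→d18:-→d19:-→d20:-→d21:-→d22:-→d23:-→d24:-→d25:-→d26:-→d27:-→d28:H1 -> H1
  + 46.181.50.0/24 (H1) depth=24
  + 64.0.0.0/2 (H2) depth=2
  + 46.181.0.0/17 (H0) depth=17
  + 64.136.115.0/27 (H1) depth=27
  lookup 38.175.85.182: bits 0010 walk d0:-→d1:-→d2:-→d3:-→d4:- -> no-route
  + 46.181.48.0/20 (H0) depth=20
  - 46.181.50.240/28 clear@28
  lookup 46.181.51.139: bits 00101110101101010011001 walk d0:-→d1:-→d2:-→d3:-→d4:-→d5:-→d6:-→d7:-→d8:-→d9:-→d10:-→d11:-→d12:-→d13:-→d14:-→d15:-→d16:-→d17:H0→d18:-→d19:-→d20:H0→d21:-→d22:-→d23:- -> H0
  lookup 25.191.29.154: bits 00 walk d0:-→d1:-→d2:- -> no-route
  lookup 46.181.50.16: bits 001011101011010100110010 walk d0:-→d1:-→d2:-→d3:-→d4:-→d5:-→d6:-→d7:-→d8:-→d9:-→d10:-→d11:-→d12:-→d13:-→d14:-→d15:-→d16:-→d17:H0→d18:-→d19:-→d20:H0→d21:-→d22:-→d23:-→d24:H1 -> H1
  lookup 73.185.200.76: bits 0100 walk d0:-→d1:-→d2:H2→d3:-→d4:- -> H2
  + 112.89.184.138/32 (H0) depth=32
  lookup 46.181.50.0: bits 001011101011010100110010 walk d0:-→d1:-→d2:-→d3:-→d4:-→d5:-→d6:-→d7:-→d8:-→d9:-→d10:-→d11:-→d12:-→d13:-→d14:-→d15:-→d16:-→d17:H0→d18:-→d19:-→d20:H0→d21:-→d22:-→d23:-→d24:H1 -> H1
  + 112.80.0.0/12 (H0) depth=12
  lookup 46.181.0.58: bits 001011101011010100 walk d0:-→d1:-→d2:-→d3:-→d4:-→d5:-→d6:-→d7:-→d8:-→d9:-→d10:-→d11:-→d12:-→d13:-→d14:-→d15:-→d16:-→d17:H0→d18:- -> H0
  lookup 46.181.48.26: bits 0010111010110101001100 walk d0:-→d1:-→d2:-→d3:-→d4:-→d5:-→d6:-→d7:-→d8:-→d9:-→d10:-→d11:-→d12:-→d13:-→d14:-→d15:-→d16:-→d17:H0→d18:-→d19:-→d20:H0→d21:-→d22:- -> H0
  lookup 46.181.50.99: bits 001011101011010100110010 walk d0:-→d1:-→d2:-→d3:-→d4:-→d5:-→d6:-→d7:-→d8:-→d9:-→d10:-→d11:-→d12:-→d13:-→d14:-→d15:-→d16:-→d17:H0→d18:-→d19:-→d20:H0→d21:-→d22:-→d23:-→d24:H1 -> H1
  - 46.181.0.0/17 clear@17
  lookup 46.181.50.12: bits 001011101011010100110010 walk d0:-→d1:-→d2:-→d3:-→d4:-→d5:-→d6:-→d7:-→d8:-→d9:-→d10:-→d11:-→d12:-→d13:-→d14:-→d15:-→d16:-→d17:-→d18:-→d19:-→d20:H0→d21:-→d22:-→d23:-→d24:H1 -> H1
  - 112.89.184.138/32 clear@32
  + 112.64.0.0/10 (H2) depth=10
  lookup 172.99.222.136: bits ε walk d0:- -> no-route
  + 46.0.0.0/8 (H1) depth=8
  + 112.89.184.128/28 (H0) depth=28
  lookup 46.181.50.1: bits 001011101011010100110010 walk d0:-→d1:-→d2:-→d3:-→d4:-→d5:-→d6:-→d7:-→d8:H1→d9:-→d10:-→d11:-→d12:-→d13:-→d14:-→d15:-→d16:-→d17:-→d18:-→d19:-→d20:H0→d21:-→d22:-→d23:-→d24:H1 -> H1
  lookup 46.181.50.88: bits 001011101011010100110010 walk d0:-→d1:-→d2:-→d3:-→d4:-→d5:-→d6:-→d7:-→d8:H1→d9:-→d10:-→d11:-→d12:-→d13:-→d14:-→d15:-→d16:-→d17:-→d18:-→d19:-→d20:H0→d21:-→d22:-→d23:-→d24:H1 -> H1
  - 112.89.184.128/28 clear@28
  + 46.181.50.240/28 (H0) depth=28
  lookup 46.181.52.226: bits 001011101011010100110 walk d0:-→d1:-→d2:-→d3:-→d4:-→d5:-→d6:-→d7:-→d8:H1→d9:-→d10:-→d11:-→d12:-→d13:-→d14:-→d15:-→d16:-→d17:-→d18:-→d19:-→d20:H0→d21:- -> H0

== LOOKUPS ==
["H1","no-route","H0","no-route","H1","H2","H1","H0","H0","H1","H1","no-route","H1","H1","H0"]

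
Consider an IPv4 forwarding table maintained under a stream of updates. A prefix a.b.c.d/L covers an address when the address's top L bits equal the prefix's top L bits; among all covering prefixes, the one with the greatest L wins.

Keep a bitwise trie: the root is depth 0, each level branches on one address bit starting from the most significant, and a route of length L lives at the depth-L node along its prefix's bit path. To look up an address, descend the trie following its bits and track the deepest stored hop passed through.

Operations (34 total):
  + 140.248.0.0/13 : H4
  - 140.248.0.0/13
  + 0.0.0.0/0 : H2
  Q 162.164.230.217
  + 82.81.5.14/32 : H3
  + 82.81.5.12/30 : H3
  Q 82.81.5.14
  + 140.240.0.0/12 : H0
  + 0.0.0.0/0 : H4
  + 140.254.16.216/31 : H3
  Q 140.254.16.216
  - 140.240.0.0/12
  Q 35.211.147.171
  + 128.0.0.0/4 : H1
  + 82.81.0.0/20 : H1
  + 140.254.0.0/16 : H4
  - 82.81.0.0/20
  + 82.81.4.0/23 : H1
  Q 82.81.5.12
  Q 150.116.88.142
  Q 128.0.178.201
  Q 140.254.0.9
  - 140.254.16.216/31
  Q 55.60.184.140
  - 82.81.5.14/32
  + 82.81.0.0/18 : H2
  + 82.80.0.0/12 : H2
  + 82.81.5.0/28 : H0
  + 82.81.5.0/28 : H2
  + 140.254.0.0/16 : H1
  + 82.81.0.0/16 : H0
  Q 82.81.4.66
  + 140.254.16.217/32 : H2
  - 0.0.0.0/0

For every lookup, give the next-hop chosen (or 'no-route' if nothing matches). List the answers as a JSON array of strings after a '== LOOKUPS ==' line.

Trace:
  + 140.248.0.0/13 (H4) depth=13
  - 140.248.0.0/13 clear@13
  + 0.0.0.0/0 (H2) depth=0
  lookup 162.164.230.217: bits 10 walk d0:H2→d1:-→d2:- -> H2
  + 82.81.5.14/32 (H3) depth=32
  + 82.81.5.12/30 (H3) depth=30
  lookup 82.81.5.14: bits 01010010010100010000010100001110 walk d0:H2→d1:-→d2:-→d3:-→d4:-→d5:-→d6:-→d7:-→d8:-→d9:-→d10:-→d11:-→d12:-→d13:-→d14:-→d15:-→d16:-→d17:-→d18:-→d19:-→d20:-→d21:-→d22:-→d23:-→d24:-→d25:-→d26:-→d27:-→d28:-→d29:-→d30:H3→d31:-→d32:H3 -> H3
  + 140.240.0.0/12 (H0) depth=12
  + 0.0.0.0/0 (H4) depth=0
  + 140.254.16.216/31 (H3) depth=31
  lookup 140.254.16.216: bits 1000110011111110000100001101100 walk d0:H4→d1:-→d2:-→d3:-→d4:-→d5:-→d6:-→d7:-→d8:-→d9:-→d10:-→d11:-→d12:H0→d13:-→d14:-→d15:-→d16:-→d17:-→d18:-→d19:-→d20:-→d21:-→d22:-→d23:-→d24:-→d25:-→d26:-→d27:-→d28:-→d29:-→d30:-→d31:H3 -> H3
  - 140.240.0.0/12 clear@12
  lookup 35.211.147.171: bits 0 walk d0:H4→d1:- -> H4
  + 128.0.0.0/4 (H1) depth=4
  + 82.81.0.0/20 (H1) depth=20
  + 140.254.0.0/16 (H4) depth=16
  - 82.81.0.0/20 clear@20
  + 82.81.4.0/23 (H1) depth=23
  lookup 82.81.5.12: bits 010100100101000100000101000011 walk d0:H4→d1:-→d2:-→d3:-→d4:-→d5:-→d6:-→d7:-→d8:-→d9:-→d10:-→d11:-→d12:-→d13:-→d14:-→d15:-→d16:-→d17:-→d18:-→d19:-→d20:-→d21:-→d22:-→d23:H1→d24:-→d25:-→d26:-→d27:-→d28:-→d29:-→d30:H3 -> H3
  lookup 150.116.88.142: bits 100 walk d0:H4→d1:-→d2:-→d3:- -> H4
  lookup 128.0.178.201: bits 1000 walk d0:H4→d1:-→d2:-→d3:-→d4:H1 -> H1
  lookup 140.254.0.9: bits 1000110011111110000 walk d0:H4→d1:-→d2:-→d3:-→d4:H1→d5:-→d6:-→d7:-→d8:-→d9:-→d10:-→d11:-→d12:-→d13:-→d14:-→d15:-→d16:H4→d17:-→d18:-→d19:- -> H4
  - 140.254.16.216/31 clear@31
  lookup 55.60.184.140: bits 0 walk d0:H4→d1:- -> H4
  - 82.81.5.14/32 clear@32
  + 82.81.0.0/18 (H2) depth=18
  + 82.80.0.0/12 (H2) depth=12
  + 82.81.5.0/28 (H0) depth=28
  + 82.81.5.0/28 (H2) depth=28
  + 140.254.0.0/16 (H1) depth=16
  + 82.81.0.0/16 (H0) depth=16
  lookup 82.81.4.66: bits 01010010010100010000010 walk d0:H4→d1:-→d2:-→d3:-→d4:-→d5:-→d6:-→d7:-→d8:-→d9:-→d10:-→d11:-→d12:H2→d13:-→d14:-→d15:-→d16:H0→d17:-→d18:H2→d19:-→d20:-→d21:-→d22:-→d23:H1 -> H1
  + 140.254.16.217/32 (H2) depth=32
  - 0.0.0.0/0 clear@0

== LOOKUPS ==
["H2","H3","H3","H4","H3","H4","H1","H4","H4","H1"]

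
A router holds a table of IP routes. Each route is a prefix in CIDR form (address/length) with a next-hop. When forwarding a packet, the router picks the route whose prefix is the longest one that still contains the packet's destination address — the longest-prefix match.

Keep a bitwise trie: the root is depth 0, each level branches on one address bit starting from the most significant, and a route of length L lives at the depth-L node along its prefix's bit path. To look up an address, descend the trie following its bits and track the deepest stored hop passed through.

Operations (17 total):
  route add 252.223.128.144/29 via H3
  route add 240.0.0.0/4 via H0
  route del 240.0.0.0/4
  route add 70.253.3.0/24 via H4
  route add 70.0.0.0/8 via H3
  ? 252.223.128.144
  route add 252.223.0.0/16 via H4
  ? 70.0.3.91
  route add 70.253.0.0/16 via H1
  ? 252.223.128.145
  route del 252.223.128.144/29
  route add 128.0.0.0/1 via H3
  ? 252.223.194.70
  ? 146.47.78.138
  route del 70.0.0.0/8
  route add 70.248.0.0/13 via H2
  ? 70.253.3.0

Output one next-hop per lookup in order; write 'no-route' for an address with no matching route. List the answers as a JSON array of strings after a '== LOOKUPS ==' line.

Process each operation:
  + 252.223.128.144/29 (H3) depth=29
  + 240.0.0.0/4 (H0) depth=4
  - 240.0.0.0/4 clear@4
  + 70.253.3.0/24 (H4) depth=24
  + 70.0.0.0/8 (H3) depth=8
  Q 252.223.128.144: descend 11111100110111111000000010010 ; hops seen [H3] ; pick H3
  + 252.223.0.0/16 (H4) depth=16
  Q 70.0.3.91: descend 01000110 ; hops seen [H3] ; pick H3
  + 70.253.0.0/16 (H1) depth=16
  Q 252.223.128.145: descend 11111100110111111000000010010 ; hops seen [H4,H3] ; pick H3
  - 252.223.128.144/29 clear@29
  + 128.0.0.0/1 (H3) depth=1
  Q 252.223.194.70: descend 11111100110111111 ; hops seen [H3,H4] ; pick H4
  Q 146.47.78.138: descend 1 ; hops seen [H3] ; pick H3
  - 70.0.0.0/8 clear@8
  + 70.248.0.0/13 (H2) depth=13
  Q 70.253.3.0: descend 010001101111110100000011 ; hops seen [H2,H1,H4] ; pick H4

== LOOKUPS ==
["H3","H3","H3","H4","H3","H4"]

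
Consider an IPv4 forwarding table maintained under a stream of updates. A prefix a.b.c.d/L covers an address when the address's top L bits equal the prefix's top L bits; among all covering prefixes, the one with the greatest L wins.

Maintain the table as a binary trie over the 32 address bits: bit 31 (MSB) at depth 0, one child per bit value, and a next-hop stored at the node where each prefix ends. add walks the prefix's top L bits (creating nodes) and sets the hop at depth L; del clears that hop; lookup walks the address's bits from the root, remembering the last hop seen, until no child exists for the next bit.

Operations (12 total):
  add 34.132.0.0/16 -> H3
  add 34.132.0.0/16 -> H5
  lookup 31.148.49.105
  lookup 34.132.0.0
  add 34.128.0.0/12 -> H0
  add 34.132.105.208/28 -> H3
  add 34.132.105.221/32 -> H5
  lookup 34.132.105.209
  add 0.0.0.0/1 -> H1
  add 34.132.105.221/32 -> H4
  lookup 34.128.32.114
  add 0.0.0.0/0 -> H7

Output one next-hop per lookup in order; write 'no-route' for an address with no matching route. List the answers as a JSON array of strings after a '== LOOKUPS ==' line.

Process each operation:
  add 34.132.0.0/16 -> H3 at depth 16
  add 34.132.0.0/16 -> H5 at depth 16
  lookup 31.148.49.105: bits 00 walk d0:-→d1:-→d2:- -> no-route
  lookup 34.132.0.0: bits 0010001010000100 walk d0:-→d1:-→d2:-→d3:-→d4:-→d5:-→d6:-→d7:-→d8:-→d9:-→d10:-→d11:-→d12:-→d13:-→d14:-→d15:-→d16:H5 -> H5
  add 34.128.0.0/12 -> H0 at depth 12
  add 34.132.105.208/28 -> H3 at depth 28
  add 34.132.105.221/32 -> H5 at depth 32
  lookup 34.132.105.209: bits 0010001010000100011010011101 walk d0:-→d1:-→d2:-→d3:-→d4:-→d5:-→d6:-→d7:-→d8:-→d9:-→d10:-→d11:-→d12:H0→d13:-→d14:-→d15:-→d16:H5→d17:-→d18:-→d19:-→d20:-→d21:-→d22:-→d23:-→d24:-→d25:-→d26:-→d27:-→d28:H3 -> H3
  add 0.0.0.0/1 -> H1 at depth 1
  add 34.132.105.221/32 -> H4 at depth 32
  lookup 34.128.32.114: bits 0010001010000 walk d0:-→d1:H1→d2:-→d3:-→d4:-→d5:-→d6:-→d7:-→d8:-→d9:-→d10:-→d11:-→d12:H0→d13:- -> H0
  add 0.0.0.0/0 -> H7 at depth 0

== LOOKUPS ==
["no-route","H5","H3","H0"]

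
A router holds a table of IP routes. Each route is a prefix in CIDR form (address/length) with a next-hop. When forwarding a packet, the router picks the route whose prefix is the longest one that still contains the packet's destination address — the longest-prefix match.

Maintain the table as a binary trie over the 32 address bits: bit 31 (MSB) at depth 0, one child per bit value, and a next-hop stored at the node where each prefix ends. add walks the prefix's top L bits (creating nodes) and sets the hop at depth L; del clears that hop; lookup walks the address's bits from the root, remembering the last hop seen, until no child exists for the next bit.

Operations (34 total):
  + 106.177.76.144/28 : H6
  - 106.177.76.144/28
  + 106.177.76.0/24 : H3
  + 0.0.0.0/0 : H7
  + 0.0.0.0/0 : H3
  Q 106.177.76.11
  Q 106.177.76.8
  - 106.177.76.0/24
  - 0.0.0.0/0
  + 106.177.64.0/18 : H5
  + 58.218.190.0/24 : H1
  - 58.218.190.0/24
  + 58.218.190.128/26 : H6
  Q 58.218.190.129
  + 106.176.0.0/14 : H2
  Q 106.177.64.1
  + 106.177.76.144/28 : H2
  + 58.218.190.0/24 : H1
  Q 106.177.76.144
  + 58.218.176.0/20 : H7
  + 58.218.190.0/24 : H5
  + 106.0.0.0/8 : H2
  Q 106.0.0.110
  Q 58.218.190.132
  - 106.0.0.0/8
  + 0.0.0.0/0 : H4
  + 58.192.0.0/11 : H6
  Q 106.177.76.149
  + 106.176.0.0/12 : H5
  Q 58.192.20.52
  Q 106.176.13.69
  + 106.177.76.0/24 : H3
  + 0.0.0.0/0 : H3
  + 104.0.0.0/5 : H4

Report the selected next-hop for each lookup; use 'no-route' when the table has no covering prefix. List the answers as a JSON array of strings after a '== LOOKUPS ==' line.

Process each operation:
  add 106.177.76.144/28 -> H6 at depth 28
  - 106.177.76.144/28 clear@28
  add 106.177.76.0/24 -> H3 at depth 24
  add 0.0.0.0/0 -> H7 at depth 0
  add 0.0.0.0/0 -> H3 at depth 0
  Q 106.177.76.11: descend 011010101011000101001100 ; hops seen [H3,H3] ; pick H3
  Q 106.177.76.8: descend 011010101011000101001100 ; hops seen [H3,H3] ; pick H3
  - 106.177.76.0/24 clear@24
  - 0.0.0.0/0 clear@0
  add 106.177.64.0/18 -> H5 at depth 18
  add 58.218.190.0/24 -> H1 at depth 24
  - 58.218.190.0/24 clear@24
  add 58.218.190.128/26 -> H6 at depth 26
  Q 58.218.190.129: descend 00111010110110101011111010 ; hops seen [H6] ; pick H6
  add 106.176.0.0/14 -> H2 at depth 14
  Q 106.177.64.1: descend 01101010101100010100 ; hops seen [H2,H5] ; pick H5
  add 106.177.76.144/28 -> H2 at depth 28
  add 58.218.190.0/24 -> H1 at depth 24
  Q 106.177.76.144: descend 0110101010110001010011001001 ; hops seen [H2,H5,H2] ; pick H2
  add 58.218.176.0/20 -> H7 at depth 20
  add 58.218.190.0/24 -> H5 at depth 24
  add 106.0.0.0/8 -> H2 at depth 8
  Q 106.0.0.110: descend 01101010 ; hops seen [H2] ; pick H2
  Q 58.218.190.132: descend 00111010110110101011111010 ; hops seen [H7,H5,H6] ; pick H6
  - 106.0.0.0/8 clear@8
  add 0.0.0.0/0 -> H4 at depth 0
  add 58.192.0.0/11 -> H6 at depth 11
  Q 106.177.76.149: descend 0110101010110001010011001001 ; hops seen [H4,H2,H5,H2] ; pick H2
  add 106.176.0.0/12 -> H5 at depth 12
  Q 58.192.20.52: descend 00111010110 ; hops seen [H4,H6] ; pick H6
  Q 106.176.13.69: descend 011010101011000 ; hops seen [H4,H5,H2] ; pick H2
  add 106.177.76.0/24 -> H3 at depth 24
  add 0.0.0.0/0 -> H3 at depth 0
  add 104.0.0.0/5 -> H4 at depth 5

== LOOKUPS ==
["H3","H3","H6","H5","H2","H2","H6","H2","H6","H2"]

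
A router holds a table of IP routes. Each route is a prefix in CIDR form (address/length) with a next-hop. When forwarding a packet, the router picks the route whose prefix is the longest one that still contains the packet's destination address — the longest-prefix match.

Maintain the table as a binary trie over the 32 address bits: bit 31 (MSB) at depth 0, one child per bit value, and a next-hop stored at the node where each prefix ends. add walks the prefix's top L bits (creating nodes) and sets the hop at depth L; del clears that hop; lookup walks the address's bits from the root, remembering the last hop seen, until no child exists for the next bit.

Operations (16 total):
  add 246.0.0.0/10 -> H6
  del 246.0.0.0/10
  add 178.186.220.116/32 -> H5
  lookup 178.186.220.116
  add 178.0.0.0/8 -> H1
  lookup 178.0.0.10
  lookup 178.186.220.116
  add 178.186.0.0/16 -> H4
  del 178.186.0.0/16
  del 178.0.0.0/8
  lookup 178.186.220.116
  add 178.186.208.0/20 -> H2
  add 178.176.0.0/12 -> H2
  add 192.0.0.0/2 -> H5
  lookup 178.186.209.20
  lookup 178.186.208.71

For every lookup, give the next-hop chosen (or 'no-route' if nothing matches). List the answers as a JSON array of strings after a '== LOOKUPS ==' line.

Process each operation:
  add 246.0.0.0/10 -> H6 at depth 10
  del 246.0.0.0/10 (clear depth 10)
  add 178.186.220.116/32 -> H5 at depth 32
  lookup 178.186.220.116: bits 10110010101110101101110001110100 walk d0:-→d1:-→d2:-→d3:-→d4:-→d5:-→d6:-→d7:-→d8:-→d9:-→d10:-→d11:-→d12:-→d13:-→d14:-→d15:-→d16:-→d17:-→d18:-→d19:-→d20:-→d21:-→d22:-→d23:-→d24:-→d25:-→d26:-→d27:-→d28:-→d29:-→d30:-→d31:-→d32:H5 -> H5
  add 178.0.0.0/8 -> H1 at depth 8
  lookup 178.0.0.10: bits 10110010 walk d0:-→d1:-→d2:-→d3:-→d4:-→d5:-→d6:-→d7:-→d8:H1 -> H1
  lookup 178.186.220.116: bits 10110010101110101101110001110100 walk d0:-→d1:-→d2:-→d3:-→d4:-→d5:-→d6:-→d7:-→d8:H1→d9:-→d10:-→d11:-→d12:-→d13:-→d14:-→d15:-→d16:-→d17:-→d18:-→d19:-→d20:-→d21:-→d22:-→d23:-→d24:-→d25:-→d26:-→d27:-→d28:-→d29:-→d30:-→d31:-→d32:H5 -> H5
  add 178.186.0.0/16 -> H4 at depth 16
  del 178.186.0.0/16 (clear depth 16)
  del 178.0.0.0/8 (clear depth 8)
  lookup 178.186.220.116: bits 10110010101110101101110001110100 walk d0:-→d1:-→d2:-→d3:-→d4:-→d5:-→d6:-→d7:-→d8:-→d9:-→d10:-→d11:-→d12:-→d13:-→d14:-→d15:-→d16:-→d17:-→d18:-→d19:-→d20:-→d21:-→d22:-→d23:-→d24:-→d25:-→d26:-→d27:-→d28:-→d29:-→d30:-→d31:-→d32:H5 -> H5
  add 178.186.208.0/20 -> H2 at depth 20
  add 178.176.0.0/12 -> H2 at depth 12
  add 192.0.0.0/2 -> H5 at depth 2
  lookup 178.186.209.20: bits 10110010101110101101 walk d0:-→d1:-→d2:-→d3:-→d4:-→d5:-→d6:-→d7:-→d8:-→d9:-→d10:-→d11:-→d12:H2→d13:-→d14:-→d15:-→d16:-→d17:-→d18:-→d19:-→d20:H2 -> H2
  lookup 178.186.208.71: bits 10110010101110101101 walk d0:-→d1:-→d2:-→d3:-→d4:-→d5:-→d6:-→d7:-→d8:-→d9:-→d10:-→d11:-→d12:H2→d13:-→d14:-→d15:-→d16:-→d17:-→d18:-→d19:-→d20:H2 -> H2

== LOOKUPS ==
["H5","H1","H5","H5","H2","H2"]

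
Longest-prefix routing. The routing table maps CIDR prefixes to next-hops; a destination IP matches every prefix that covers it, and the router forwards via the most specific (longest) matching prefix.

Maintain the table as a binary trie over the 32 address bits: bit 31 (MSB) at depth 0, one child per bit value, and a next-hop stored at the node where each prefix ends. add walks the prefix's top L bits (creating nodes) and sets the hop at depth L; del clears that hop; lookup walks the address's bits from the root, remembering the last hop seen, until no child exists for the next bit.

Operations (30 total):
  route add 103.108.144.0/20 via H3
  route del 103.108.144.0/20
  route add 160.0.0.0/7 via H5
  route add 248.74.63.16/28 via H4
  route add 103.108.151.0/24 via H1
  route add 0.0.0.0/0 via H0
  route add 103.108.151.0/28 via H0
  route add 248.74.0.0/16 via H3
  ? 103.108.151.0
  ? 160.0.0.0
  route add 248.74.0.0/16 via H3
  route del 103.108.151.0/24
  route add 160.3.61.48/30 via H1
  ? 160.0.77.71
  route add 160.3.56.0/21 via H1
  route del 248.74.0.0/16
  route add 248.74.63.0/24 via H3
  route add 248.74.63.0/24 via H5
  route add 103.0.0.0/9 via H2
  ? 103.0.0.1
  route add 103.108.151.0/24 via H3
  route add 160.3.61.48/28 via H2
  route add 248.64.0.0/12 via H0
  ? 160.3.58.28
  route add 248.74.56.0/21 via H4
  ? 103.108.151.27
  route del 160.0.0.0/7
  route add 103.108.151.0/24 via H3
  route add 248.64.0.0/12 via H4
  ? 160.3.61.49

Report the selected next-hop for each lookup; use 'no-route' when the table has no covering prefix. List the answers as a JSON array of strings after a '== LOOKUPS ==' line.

Apply in order:
  add 103.108.144.0/20 -> H3 at depth 20
  del 103.108.144.0/20 (clear depth 20)
  add 160.0.0.0/7 -> H5 at depth 7
  add 248.74.63.16/28 -> H4 at depth 28
  add 103.108.151.0/24 -> H1 at depth 24
  add 0.0.0.0/0 -> H0 at depth 0
  add 103.108.151.0/28 -> H0 at depth 28
  add 248.74.0.0/16 -> H3 at depth 16
  ? 103.108.151.0  path d0:H0→d1:-→d2:-→d3:-→d4:-→d5:-→d6:-→d7:-→d8:-→d9:-→d10:-→d11:-→d12:-→d13:-→d14:-→d15:-→d16:-→d17:-→d18:-→d19:-→d20:-→d21:-→d22:-→d23:-→d24:H1→d25:-→d26:-→d27:-→d28:H0  best=H0
  ? 160.0.0.0  path d0:H0→d1:-→d2:-→d3:-→d4:-→d5:-→d6:-→d7:H5  best=H5
  add 248.74.0.0/16 -> H3 at depth 16
  del 103.108.151.0/24 (clear depth 24)
  add 160.3.61.48/30 -> H1 at depth 30
  ? 160.0.77.71  path d0:H0→d1:-→d2:-→d3:-→d4:-→d5:-→d6:-→d7:H5→d8:-→d9:-→d10:-→d11:-→d12:-→d13:-→d14:-  best=H5
  add 160.3.56.0/21 -> H1 at depth 21
  del 248.74.0.0/16 (clear depth 16)
  add 248.74.63.0/24 -> H3 at depth 24
  add 248.74.63.0/24 -> H5 at depth 24
  add 103.0.0.0/9 -> H2 at depth 9
  ? 103.0.0.1  path d0:H0→d1:-→d2:-→d3:-→d4:-→d5:-→d6:-→d7:-→d8:-→d9:H2  best=H2
  add 103.108.151.0/24 -> H3 at depth 24
  add 160.3.61.48/28 -> H2 at depth 28
  add 248.64.0.0/12 -> H0 at depth 12
  ? 160.3.58.28  path d0:H0→d1:-→d2:-→d3:-→d4:-→d5:-→d6:-→d7:H5→d8:-→d9:-→d10:-→d11:-→d12:-→d13:-→d14:-→d15:-→d16:-→d17:-→d18:-→d19:-→d20:-→d21:H1  best=H1
  add 248.74.56.0/21 -> H4 at depth 21
  ? 103.108.151.27  path d0:H0→d1:-→d2:-→d3:-→d4:-→d5:-→d6:-→d7:-→d8:-→d9:H2→d10:-→d11:-→d12:-→d13:-→d14:-→d15:-→d16:-→d17:-→d18:-→d19:-→d20:-→d21:-→d22:-→d23:-→d24:H3→d25:-→d26:-→d27:-  best=H3
  del 160.0.0.0/7 (clear depth 7)
  add 103.108.151.0/24 -> H3 at depth 24
  add 248.64.0.0/12 -> H4 at depth 12
  ? 160.3.61.49  path d0:H0→d1:-→d2:-→d3:-→d4:-→d5:-→d6:-→d7:-→d8:-→d9:-→d10:-→d11:-→d12:-→d13:-→d14:-→d15:-→d16:-→d17:-→d18:-→d19:-→d20:-→d21:H1→d22:-→d23:-→d24:-→d25:-→d26:-→d27:-→d28:H2→d29:-→d30:H1  best=H1

== LOOKUPS ==
["H0","H5","H5","H2","H1","H3","H1"]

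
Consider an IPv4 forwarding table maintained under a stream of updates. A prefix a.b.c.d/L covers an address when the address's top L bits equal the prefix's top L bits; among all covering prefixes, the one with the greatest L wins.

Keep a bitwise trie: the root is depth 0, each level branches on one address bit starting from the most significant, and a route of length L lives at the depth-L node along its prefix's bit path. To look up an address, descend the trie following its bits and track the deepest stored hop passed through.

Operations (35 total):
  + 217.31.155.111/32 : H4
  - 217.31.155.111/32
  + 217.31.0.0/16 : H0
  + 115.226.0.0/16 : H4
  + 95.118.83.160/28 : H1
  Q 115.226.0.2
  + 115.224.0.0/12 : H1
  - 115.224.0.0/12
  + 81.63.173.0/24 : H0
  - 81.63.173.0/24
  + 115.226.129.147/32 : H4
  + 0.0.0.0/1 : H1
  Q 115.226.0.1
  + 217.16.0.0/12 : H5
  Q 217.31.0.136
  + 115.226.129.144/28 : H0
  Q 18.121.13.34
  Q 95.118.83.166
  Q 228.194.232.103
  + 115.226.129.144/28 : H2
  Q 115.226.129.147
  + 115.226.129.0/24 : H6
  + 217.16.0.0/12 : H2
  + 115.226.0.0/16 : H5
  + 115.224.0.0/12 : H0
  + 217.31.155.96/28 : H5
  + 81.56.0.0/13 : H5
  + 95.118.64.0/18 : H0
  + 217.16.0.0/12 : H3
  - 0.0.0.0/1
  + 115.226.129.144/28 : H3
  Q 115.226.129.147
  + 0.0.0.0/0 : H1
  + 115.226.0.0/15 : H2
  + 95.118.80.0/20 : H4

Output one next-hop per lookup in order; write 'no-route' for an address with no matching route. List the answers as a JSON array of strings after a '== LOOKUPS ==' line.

Apply in order:
  + 217.31.155.111/32 (H4) depth=32
  del 217.31.155.111/32 (clear depth 32)
  + 217.31.0.0/16 (H0) depth=16
  + 115.226.0.0/16 (H4) depth=16
  + 95.118.83.160/28 (H1) depth=28
  lookup 115.226.0.2: bits 0111001111100010 walk d0:-→d1:-→d2:-→d3:-→d4:-→d5:-→d6:-→d7:-→d8:-→d9:-→d10:-→d11:-→d12:-→d13:-→d14:-→d15:-→d16:H4 -> H4
  + 115.224.0.0/12 (H1) depth=12
  del 115.224.0.0/12 (clear depth 12)
  + 81.63.173.0/24 (H0) depth=24
  del 81.63.173.0/24 (clear depth 24)
  + 115.226.129.147/32 (H4) depth=32
  + 0.0.0.0/1 (H1) depth=1
  lookup 115.226.0.1: bits 0111001111100010 walk d0:-→d1:H1→d2:-→d3:-→d4:-→d5:-→d6:-→d7:-→d8:-→d9:-→d10:-→d11:-→d12:-→d13:-→d14:-→d15:-→d16:H4 -> H4
  + 217.16.0.0/12 (H5) depth=12
  lookup 217.31.0.136: bits 1101100100011111 walk d0:-→d1:-→d2:-→d3:-→d4:-→d5:-→d6:-→d7:-→d8:-→d9:-→d10:-→d11:-→d12:H5→d13:-→d14:-→d15:-→d16:H0 -> H0
  + 115.226.129.144/28 (H0) depth=28
  lookup 18.121.13.34: bits 0 walk d0:-→d1:H1 -> H1
  lookup 95.118.83.166: bits 0101111101110110010100111010 walk d0:-→d1:H1→d2:-→d3:-→d4:-→d5:-→d6:-→d7:-→d8:-→d9:-→d10:-→d11:-→d12:-→d13:-→d14:-→d15:-→d16:-→d17:-→d18:-→d19:-→d20:-→d21:-→d22:-→d23:-→d24:-→d25:-→d26:-→d27:-→d28:H1 -> H1
  lookup 228.194.232.103: bits 11 walk d0:-→d1:-→d2:- -> no-route
  + 115.226.129.144/28 (H2) depth=28
  lookup 115.226.129.147: bits 01110011111000101000000110010011 walk d0:-→d1:H1→d2:-→d3:-→d4:-→d5:-→d6:-→d7:-→d8:-→d9:-→d10:-→d11:-→d12:-→d13:-→d14:-→d15:-→d16:H4→d17:-→d18:-→d19:-→d20:-→d21:-→d22:-→d23:-→d24:-→d25:-→d26:-→d27:-→d28:H2→d29:-→d30:-→d31:-→d32:H4 -> H4
  + 115.226.129.0/24 (H6) depth=24
  + 217.16.0.0/12 (H2) depth=12
  + 115.226.0.0/16 (H5) depth=16
  + 115.224.0.0/12 (H0) depth=12
  + 217.31.155.96/28 (H5) depth=28
  + 81.56.0.0/13 (H5) depth=13
  + 95.118.64.0/18 (H0) depth=18
  + 217.16.0.0/12 (H3) depth=12
  del 0.0.0.0/1 (clear depth 1)
  + 115.226.129.144/28 (H3) depth=28
  lookup 115.226.129.147: bits 01110011111000101000000110010011 walk d0:-→d1:-→d2:-→d3:-→d4:-→d5:-→d6:-→d7:-→d8:-→d9:-→d10:-→d11:-→d12:H0→d13:-→d14:-→d15:-→d16:H5→d17:-→d18:-→d19:-→d20:-→d21:-→d22:-→d23:-→d24:H6→d25:-→d26:-→d27:-→d28:H3→d29:-→d30:-→d31:-→d32:H4 -> H4
  + 0.0.0.0/0 (H1) depth=0
  + 115.226.0.0/15 (H2) depth=15
  + 95.118.80.0/20 (H4) depth=20

== LOOKUPS ==
["H4","H4","H0","H1","H1","no-route","H4","H4"]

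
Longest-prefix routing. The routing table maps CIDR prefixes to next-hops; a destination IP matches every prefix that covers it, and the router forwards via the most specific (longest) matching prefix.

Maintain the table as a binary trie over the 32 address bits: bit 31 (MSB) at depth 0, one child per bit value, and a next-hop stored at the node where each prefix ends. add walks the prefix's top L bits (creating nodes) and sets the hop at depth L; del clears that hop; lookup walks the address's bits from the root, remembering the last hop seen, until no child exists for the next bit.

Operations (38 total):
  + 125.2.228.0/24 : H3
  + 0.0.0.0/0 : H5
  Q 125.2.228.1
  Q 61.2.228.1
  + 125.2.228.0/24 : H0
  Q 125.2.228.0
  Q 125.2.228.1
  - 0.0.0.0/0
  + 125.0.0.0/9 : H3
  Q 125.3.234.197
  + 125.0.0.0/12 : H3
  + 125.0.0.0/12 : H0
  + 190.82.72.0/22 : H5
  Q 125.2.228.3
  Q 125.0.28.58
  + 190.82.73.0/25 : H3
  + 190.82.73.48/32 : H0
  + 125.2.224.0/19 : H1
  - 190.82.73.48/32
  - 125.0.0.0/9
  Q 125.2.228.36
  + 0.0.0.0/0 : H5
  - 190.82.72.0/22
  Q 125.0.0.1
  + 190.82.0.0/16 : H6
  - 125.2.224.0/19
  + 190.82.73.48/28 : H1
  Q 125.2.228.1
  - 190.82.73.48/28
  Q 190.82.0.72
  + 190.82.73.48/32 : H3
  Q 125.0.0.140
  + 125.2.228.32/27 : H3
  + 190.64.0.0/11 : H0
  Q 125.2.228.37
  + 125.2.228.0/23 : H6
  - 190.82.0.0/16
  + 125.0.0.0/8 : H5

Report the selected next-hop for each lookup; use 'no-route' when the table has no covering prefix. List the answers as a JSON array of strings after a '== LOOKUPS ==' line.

Trace:
  add 125.2.228.0/24 -> H3 at depth 24
  add 0.0.0.0/0 -> H5 at depth 0
  Q 125.2.228.1: descend 011111010000001011100100 ; hops seen [H5,H3] ; pick H3
  Q 61.2.228.1: descend 0 ; hops seen [H5] ; pick H5
  add 125.2.228.0/24 -> H0 at depth 24
  Q 125.2.228.0: descend 011111010000001011100100 ; hops seen [H5,H0] ; pick H0
  Q 125.2.228.1: descend 011111010000001011100100 ; hops seen [H5,H0] ; pick H0
  del 0.0.0.0/0 (clear depth 0)
  add 125.0.0.0/9 -> H3 at depth 9
  Q 125.3.234.197: descend 011111010000001 ; hops seen [H3] ; pick H3
  add 125.0.0.0/12 -> H3 at depth 12
  add 125.0.0.0/12 -> H0 at depth 12
  add 190.82.72.0/22 -> H5 at depth 22
  Q 125.2.228.3: descend 011111010000001011100100 ; hops seen [H3,H0,H0] ; pick H0
  Q 125.0.28.58: descend 01111101000000 ; hops seen [H3,H0] ; pick H0
  add 190.82.73.0/25 -> H3 at depth 25
  add 190.82.73.48/32 -> H0 at depth 32
  add 125.2.224.0/19 -> H1 at depth 19
  del 190.82.73.48/32 (clear depth 32)
  del 125.0.0.0/9 (clear depth 9)
  Q 125.2.228.36: descend 011111010000001011100100 ; hops seen [H0,H1,H0] ; pick H0
  add 0.0.0.0/0 -> H5 at depth 0
  del 190.82.72.0/22 (clear depth 22)
  Q 125.0.0.1: descend 01111101000000 ; hops seen [H5,H0] ; pick H0
  add 190.82.0.0/16 -> H6 at depth 16
  del 125.2.224.0/19 (clear depth 19)
  add 190.82.73.48/28 -> H1 at depth 28
  Q 125.2.228.1: descend 011111010000001011100100 ; hops seen [H5,H0,H0] ; pick H0
  del 190.82.73.48/28 (clear depth 28)
  Q 190.82.0.72: descend 10111110010100100 ; hops seen [H5,H6] ; pick H6
  add 190.82.73.48/32 -> H3 at depth 32
  Q 125.0.0.140: descend 01111101000000 ; hops seen [H5,H0] ; pick H0
  add 125.2.228.32/27 -> H3 at depth 27
  add 190.64.0.0/11 -> H0 at depth 11
  Q 125.2.228.37: descend 011111010000001011100100001 ; hops seen [H5,H0,H0,H3] ; pick H3
  add 125.2.228.0/23 -> H6 at depth 23
  del 190.82.0.0/16 (clear depth 16)
  add 125.0.0.0/8 -> H5 at depth 8

== LOOKUPS ==
["H3","H5","H0","H0","H3","H0","H0","H0","H0","H0","H6","H0","H3"]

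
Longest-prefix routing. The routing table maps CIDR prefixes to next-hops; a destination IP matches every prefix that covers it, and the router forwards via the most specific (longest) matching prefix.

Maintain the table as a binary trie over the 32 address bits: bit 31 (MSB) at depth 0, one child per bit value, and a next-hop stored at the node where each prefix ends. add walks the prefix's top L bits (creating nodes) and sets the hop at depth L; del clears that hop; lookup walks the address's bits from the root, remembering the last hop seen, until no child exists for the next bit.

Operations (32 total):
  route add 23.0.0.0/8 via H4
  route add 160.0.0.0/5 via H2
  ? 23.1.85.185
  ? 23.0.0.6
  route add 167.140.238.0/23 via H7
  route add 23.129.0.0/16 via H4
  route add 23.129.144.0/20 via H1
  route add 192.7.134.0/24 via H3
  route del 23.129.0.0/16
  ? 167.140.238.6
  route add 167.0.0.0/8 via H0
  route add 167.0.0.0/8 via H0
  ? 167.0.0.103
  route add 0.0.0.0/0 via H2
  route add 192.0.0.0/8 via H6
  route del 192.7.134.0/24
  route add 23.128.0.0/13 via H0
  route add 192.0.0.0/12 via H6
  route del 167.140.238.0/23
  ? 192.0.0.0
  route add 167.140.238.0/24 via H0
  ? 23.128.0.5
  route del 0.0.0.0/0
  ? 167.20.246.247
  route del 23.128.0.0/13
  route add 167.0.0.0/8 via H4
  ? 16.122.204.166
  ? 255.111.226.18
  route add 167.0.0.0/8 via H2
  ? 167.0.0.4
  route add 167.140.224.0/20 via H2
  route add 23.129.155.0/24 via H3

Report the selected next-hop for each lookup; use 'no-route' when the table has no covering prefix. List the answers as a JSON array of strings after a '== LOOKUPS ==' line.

Trace:
  add 23.0.0.0/8 -> H4 at depth 8
  add 160.0.0.0/5 -> H2 at depth 5
  lookup 23.1.85.185: bits 00010111 walk d0:-→d1:-→d2:-→d3:-→d4:-→d5:-→d6:-→d7:-→d8:H4 -> H4
  lookup 23.0.0.6: bits 00010111 walk d0:-→d1:-→d2:-→d3:-→d4:-→d5:-→d6:-→d7:-→d8:H4 -> H4
  add 167.140.238.0/23 -> H7 at depth 23
  add 23.129.0.0/16 -> H4 at depth 16
  add 23.129.144.0/20 -> H1 at depth 20
  add 192.7.134.0/24 -> H3 at depth 24
  del 23.129.0.0/16 (clear depth 16)
  lookup 167.140.238.6: bits 10100111100011001110111 walk d0:-→d1:-→d2:-→d3:-→d4:-→d5:H2→d6:-→d7:-→d8:-→d9:-→d10:-→d11:-→d12:-→d13:-→d14:-→d15:-→d16:-→d17:-→d18:-→d19:-→d20:-→d21:-→d22:-→d23:H7 -> H7
  add 167.0.0.0/8 -> H0 at depth 8
  add 167.0.0.0/8 -> H0 at depth 8
  lookup 167.0.0.103: bits 10100111 walk d0:-→d1:-→d2:-→d3:-→d4:-→d5:H2→d6:-→d7:-→d8:H0 -> H0
  add 0.0.0.0/0 -> H2 at depth 0
  add 192.0.0.0/8 -> H6 at depth 8
  del 192.7.134.0/24 (clear depth 24)
  add 23.128.0.0/13 -> H0 at depth 13
  add 192.0.0.0/12 -> H6 at depth 12
  del 167.140.238.0/23 (clear depth 23)
  lookup 192.0.0.0: bits 1100000000000 walk d0:H2→d1:-→d2:-→d3:-→d4:-→d5:-→d6:-→d7:-→d8:H6→d9:-→d10:-→d11:-→d12:H6→d13:- -> H6
  add 167.140.238.0/24 -> H0 at depth 24
  lookup 23.128.0.5: bits 000101111000000 walk d0:H2→d1:-→d2:-→d3:-→d4:-→d5:-→d6:-→d7:-→d8:H4→d9:-→d10:-→d11:-→d12:-→d13:H0→d14:-→d15:- -> H0
  del 0.0.0.0/0 (clear depth 0)
  lookup 167.20.246.247: bits 10100111 walk d0:-→d1:-→d2:-→d3:-→d4:-→d5:H2→d6:-→d7:-→d8:H0 -> H0
  del 23.128.0.0/13 (clear depth 13)
  add 167.0.0.0/8 -> H4 at depth 8
  lookup 16.122.204.166: bits 00010 walk d0:-→d1:-→d2:-→d3:-→d4:-→d5:- -> no-route
  lookup 255.111.226.18: bits 11 walk d0:-→d1:-→d2:- -> no-route
  add 167.0.0.0/8 -> H2 at depth 8
  lookup 167.0.0.4: bits 10100111 walk d0:-→d1:-→d2:-→d3:-→d4:-→d5:H2→d6:-→d7:-→d8:H2 -> H2
  add 167.140.224.0/20 -> H2 at depth 20
  add 23.129.155.0/24 -> H3 at depth 24

== LOOKUPS ==
["H4","H4","H7","H0","H6","H0","H0","no-route","no-route","H2"]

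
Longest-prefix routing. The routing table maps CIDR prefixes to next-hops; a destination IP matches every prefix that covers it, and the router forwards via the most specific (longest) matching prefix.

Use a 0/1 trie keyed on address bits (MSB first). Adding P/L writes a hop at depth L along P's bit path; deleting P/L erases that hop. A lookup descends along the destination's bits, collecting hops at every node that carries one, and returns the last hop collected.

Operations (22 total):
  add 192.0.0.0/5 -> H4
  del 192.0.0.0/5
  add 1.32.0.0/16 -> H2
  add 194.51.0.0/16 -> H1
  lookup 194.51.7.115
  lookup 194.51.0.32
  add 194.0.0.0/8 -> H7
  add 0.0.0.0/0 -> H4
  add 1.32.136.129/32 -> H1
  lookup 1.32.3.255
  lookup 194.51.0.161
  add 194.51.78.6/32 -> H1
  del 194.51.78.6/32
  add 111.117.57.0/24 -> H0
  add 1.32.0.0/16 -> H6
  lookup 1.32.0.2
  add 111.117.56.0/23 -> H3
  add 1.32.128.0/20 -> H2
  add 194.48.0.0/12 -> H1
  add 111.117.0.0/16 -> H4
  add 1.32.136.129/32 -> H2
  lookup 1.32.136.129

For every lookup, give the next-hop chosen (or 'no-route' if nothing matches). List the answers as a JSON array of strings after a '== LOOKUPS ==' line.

Apply in order:
  + 192.0.0.0/5 (H4) depth=5
  del 192.0.0.0/5 (clear depth 5)
  + 1.32.0.0/16 (H2) depth=16
  + 194.51.0.0/16 (H1) depth=16
  Q 194.51.7.115: descend 1100001000110011 ; hops seen [H1] ; pick H1
  Q 194.51.0.32: descend 1100001000110011 ; hops seen [H1] ; pick H1
  + 194.0.0.0/8 (H7) depth=8
  + 0.0.0.0/0 (H4) depth=0
  + 1.32.136.129/32 (H1) depth=32
  Q 1.32.3.255: descend 0000000100100000 ; hops seen [H4,H2] ; pick H2
  Q 194.51.0.161: descend 1100001000110011 ; hops seen [H4,H7,H1] ; pick H1
  + 194.51.78.6/32 (H1) depth=32
  del 194.51.78.6/32 (clear depth 32)
  + 111.117.57.0/24 (H0) depth=24
  + 1.32.0.0/16 (H6) depth=16
  Q 1.32.0.2: descend 0000000100100000 ; hops seen [H4,H6] ; pick H6
  + 111.117.56.0/23 (H3) depth=23
  + 1.32.128.0/20 (H2) depth=20
  + 194.48.0.0/12 (H1) depth=12
  + 111.117.0.0/16 (H4) depth=16
  + 1.32.136.129/32 (H2) depth=32
  Q 1.32.136.129: descend 00000001001000001000100010000001 ; hops seen [H4,H6,H2,H2] ; pick H2

== LOOKUPS ==
["H1","H1","H2","H1","H6","H2"]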